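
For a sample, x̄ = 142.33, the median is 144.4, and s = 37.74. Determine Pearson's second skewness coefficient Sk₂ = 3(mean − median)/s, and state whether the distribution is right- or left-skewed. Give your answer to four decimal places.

Sk₂ = 3(142.33 − 144.4) / 37.74 = 3 × -2.0700 / 37.74
    = -6.2100 / 37.74 ≈ -0.1645
Sk₂ < 0 ⇒ mean < median ⇒ left-skewed (negative skew).

-0.1645, left-skewed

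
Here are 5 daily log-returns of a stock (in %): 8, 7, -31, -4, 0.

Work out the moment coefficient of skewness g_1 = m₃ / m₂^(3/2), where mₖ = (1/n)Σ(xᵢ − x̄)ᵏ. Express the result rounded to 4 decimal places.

x̄ = (8 + 7 - 31 - 4 + 0) / 5 = -4.0000
deviations (xᵢ − x̄): 12.0000, 11.0000, -27.0000, 0.0000, 4.0000
Σ(xᵢ − x̄)² = 1010.0000 ⇒ m₂ = 1010.0000/5 = 202.00000
Σ(xᵢ − x̄)³ = -16560.0000 ⇒ m₃ = -16560.0000/5 = -3312.00000
m₂^(3/2) = 202.00000^(1.5) = 2870.95942
g_1 = m₃ / m₂^(3/2) = -3312.00000 / 2870.95942 ≈ -1.1536

-1.1536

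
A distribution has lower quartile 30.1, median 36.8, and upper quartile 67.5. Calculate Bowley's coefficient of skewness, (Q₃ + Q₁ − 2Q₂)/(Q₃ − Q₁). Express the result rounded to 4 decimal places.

numerator: Q₃ + Q₁ − 2Q₂ = 67.5 + 30.1 − 2×36.8 = 24.0000
denominator: Q₃ − Q₁ = 67.5 − 30.1 = 37.4000
Bowley skewness = 24.0000 / 37.4000 ≈ 0.6417

0.6417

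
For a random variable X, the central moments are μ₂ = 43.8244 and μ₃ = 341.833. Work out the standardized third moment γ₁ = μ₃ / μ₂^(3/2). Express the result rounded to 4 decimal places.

σ = √μ₂ = √43.8244 = 6.62000
σ³ = μ₂^(3/2) = 290.11753
γ₁ = μ₃/σ³ = 341.833 / 290.11753 ≈ 1.1783

1.1783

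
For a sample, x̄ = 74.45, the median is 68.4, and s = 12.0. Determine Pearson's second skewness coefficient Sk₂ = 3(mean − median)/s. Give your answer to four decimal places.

1.5125

Sk₂ = 3(74.45 − 68.4) / 12.0 = 3 × 6.0500 / 12.0
    = 18.1500 / 12.0 ≈ 1.5125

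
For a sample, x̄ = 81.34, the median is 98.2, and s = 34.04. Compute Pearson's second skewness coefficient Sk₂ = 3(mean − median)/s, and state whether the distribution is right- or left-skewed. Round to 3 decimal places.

-1.486, left-skewed

Sk₂ = 3(81.34 − 98.2) / 34.04 = 3 × -16.8600 / 34.04
    = -50.5800 / 34.04 ≈ -1.486
Sk₂ < 0 ⇒ mean < median ⇒ left-skewed (negative skew).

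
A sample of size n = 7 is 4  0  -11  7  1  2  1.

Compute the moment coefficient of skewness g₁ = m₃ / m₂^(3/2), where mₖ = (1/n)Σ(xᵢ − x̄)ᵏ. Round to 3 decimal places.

x̄ = (4 + 0 - 11 + 7 + 1 + 2 + 1) / 7 = 0.5714
deviations (xᵢ − x̄): 3.4286, -0.5714, -11.5714, 6.4286, 0.4286, 1.4286, 0.4286
Σ(xᵢ − x̄)² = 189.7143 ⇒ m₂ = 189.7143/7 = 27.10204
Σ(xᵢ − x̄)³ = -1240.5306 ⇒ m₃ = -1240.5306/7 = -177.21866
m₂^(3/2) = 27.10204^(1.5) = 141.09220
g₁ = m₃ / m₂^(3/2) = -177.21866 / 141.09220 ≈ -1.256

-1.256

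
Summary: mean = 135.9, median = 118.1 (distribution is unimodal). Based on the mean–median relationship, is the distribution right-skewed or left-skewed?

mean − median = 135.9 − 118.1 = 17.8
mean > median ⇒ the longer tail is on the right ⇒ right-skewed (positively skewed).

right-skewed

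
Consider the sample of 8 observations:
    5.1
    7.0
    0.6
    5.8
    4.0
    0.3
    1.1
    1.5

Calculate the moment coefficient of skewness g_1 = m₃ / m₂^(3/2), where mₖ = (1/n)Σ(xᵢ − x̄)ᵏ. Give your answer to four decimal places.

0.2326

x̄ = (5.1 + 7.0 + 0.6 + 5.8 + 4.0 + 0.3 + 1.1 + 1.5) / 8 = 3.1750
deviations (xᵢ − x̄): 1.9250, 3.8250, -2.5750, 2.6250, 0.8250, -2.8750, -2.0750, -1.6750
Σ(xᵢ − x̄)² = 47.9150 ⇒ m₂ = 47.9150/8 = 5.98938
Σ(xᵢ − x̄)³ = 27.2738 ⇒ m₃ = 27.2738/8 = 3.40922
m₂^(3/2) = 5.98938^(1.5) = 14.65792
g_1 = m₃ / m₂^(3/2) = 3.40922 / 14.65792 ≈ 0.2326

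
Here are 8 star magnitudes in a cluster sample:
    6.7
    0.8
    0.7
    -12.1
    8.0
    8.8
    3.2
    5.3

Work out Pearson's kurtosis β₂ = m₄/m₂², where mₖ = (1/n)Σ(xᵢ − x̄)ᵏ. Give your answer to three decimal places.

x̄ = 2.6750
Σ(xᵢ − x̄)² = 314.9550 ⇒ m₂ = 39.36938
Σ(xᵢ − x̄)⁴ = 50204.2179 ⇒ m₄ = 6275.52724
m₂² = 1549.94769
β₂ = m₄/m₂² = 6275.52724 / 1549.94769 ≈ 4.049

4.049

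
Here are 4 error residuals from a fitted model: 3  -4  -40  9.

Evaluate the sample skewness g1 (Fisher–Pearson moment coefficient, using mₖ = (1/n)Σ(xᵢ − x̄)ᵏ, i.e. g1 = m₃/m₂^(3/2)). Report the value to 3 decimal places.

-0.958

x̄ = (3 - 4 - 40 + 9) / 4 = -8.0000
deviations (xᵢ − x̄): 11.0000, 4.0000, -32.0000, 17.0000
Σ(xᵢ − x̄)² = 1450.0000 ⇒ m₂ = 1450.0000/4 = 362.50000
Σ(xᵢ − x̄)³ = -26460.0000 ⇒ m₃ = -26460.0000/4 = -6615.00000
m₂^(3/2) = 362.50000^(1.5) = 6901.79438
g1 = m₃ / m₂^(3/2) = -6615.00000 / 6901.79438 ≈ -0.958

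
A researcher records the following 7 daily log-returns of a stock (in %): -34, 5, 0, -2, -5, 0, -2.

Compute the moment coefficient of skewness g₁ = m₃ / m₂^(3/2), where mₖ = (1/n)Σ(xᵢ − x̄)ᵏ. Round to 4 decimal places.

x̄ = (-34 + 5 + 0 - 2 - 5 + 0 - 2) / 7 = -5.4286
deviations (xᵢ − x̄): -28.5714, 10.4286, 5.4286, 3.4286, 0.4286, 5.4286, 3.4286
Σ(xᵢ − x̄)² = 1007.7143 ⇒ m₂ = 1007.7143/7 = 143.95918
Σ(xᵢ − x̄)³ = -21788.8163 ⇒ m₃ = -21788.8163/7 = -3112.68805
m₂^(3/2) = 143.95918^(1.5) = 1727.26536
g₁ = m₃ / m₂^(3/2) = -3112.68805 / 1727.26536 ≈ -1.8021

-1.8021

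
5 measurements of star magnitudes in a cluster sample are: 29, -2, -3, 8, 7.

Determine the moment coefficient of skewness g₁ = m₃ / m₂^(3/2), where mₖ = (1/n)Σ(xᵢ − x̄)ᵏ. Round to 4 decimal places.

0.9601

x̄ = (29 - 2 - 3 + 8 + 7) / 5 = 7.8000
deviations (xᵢ − x̄): 21.2000, -9.8000, -10.8000, 0.2000, -0.8000
Σ(xᵢ − x̄)² = 662.8000 ⇒ m₂ = 662.8000/5 = 132.56000
Σ(xᵢ − x̄)³ = 7326.7200 ⇒ m₃ = 7326.7200/5 = 1465.34400
m₂^(3/2) = 132.56000^(1.5) = 1526.22563
g₁ = m₃ / m₂^(3/2) = 1465.34400 / 1526.22563 ≈ 0.9601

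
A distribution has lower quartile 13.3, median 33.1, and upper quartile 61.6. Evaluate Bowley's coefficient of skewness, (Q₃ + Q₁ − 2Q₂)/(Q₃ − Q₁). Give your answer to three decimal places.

0.180

numerator: Q₃ + Q₁ − 2Q₂ = 61.6 + 13.3 − 2×33.1 = 8.7000
denominator: Q₃ − Q₁ = 61.6 − 13.3 = 48.3000
Bowley skewness = 8.7000 / 48.3000 ≈ 0.180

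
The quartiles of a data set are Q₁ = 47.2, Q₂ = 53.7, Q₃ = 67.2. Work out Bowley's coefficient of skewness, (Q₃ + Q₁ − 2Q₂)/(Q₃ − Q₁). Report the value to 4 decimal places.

0.3500

numerator: Q₃ + Q₁ − 2Q₂ = 67.2 + 47.2 − 2×53.7 = 7.0000
denominator: Q₃ − Q₁ = 67.2 − 47.2 = 20.0000
Bowley skewness = 7.0000 / 20.0000 ≈ 0.3500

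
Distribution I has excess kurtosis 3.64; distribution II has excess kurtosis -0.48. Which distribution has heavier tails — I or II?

I

Higher excess kurtosis ⇒ heavier tails relative to the normal distribution.
3.64 vs -0.48: the larger is 3.64, so I has heavier tails. (I is leptokurtic — heavier-than-normal tails; the other is platykurtic.)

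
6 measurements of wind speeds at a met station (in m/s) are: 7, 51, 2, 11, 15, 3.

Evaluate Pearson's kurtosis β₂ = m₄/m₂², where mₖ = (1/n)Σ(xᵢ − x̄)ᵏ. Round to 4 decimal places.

3.7059

x̄ = 14.8333
Σ(xᵢ − x̄)² = 1688.8333 ⇒ m₂ = 281.47222
Σ(xᵢ − x̄)⁴ = 1761649.8194 ⇒ m₄ = 293608.30324
m₂² = 79226.61188
β₂ = m₄/m₂² = 293608.30324 / 79226.61188 ≈ 3.7059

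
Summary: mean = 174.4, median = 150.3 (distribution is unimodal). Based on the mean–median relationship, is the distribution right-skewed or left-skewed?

right-skewed

mean − median = 174.4 − 150.3 = 24.1
mean > median ⇒ the longer tail is on the right ⇒ right-skewed (positively skewed).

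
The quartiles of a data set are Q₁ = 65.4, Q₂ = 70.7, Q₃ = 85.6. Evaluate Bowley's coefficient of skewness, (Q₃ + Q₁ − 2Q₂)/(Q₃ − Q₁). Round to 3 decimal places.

numerator: Q₃ + Q₁ − 2Q₂ = 85.6 + 65.4 − 2×70.7 = 9.6000
denominator: Q₃ − Q₁ = 85.6 − 65.4 = 20.2000
Bowley skewness = 9.6000 / 20.2000 ≈ 0.475

0.475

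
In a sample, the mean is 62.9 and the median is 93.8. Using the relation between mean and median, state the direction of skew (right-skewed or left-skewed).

left-skewed

mean − median = 62.9 − 93.8 = -30.9
mean < median ⇒ the longer tail is on the left ⇒ left-skewed (negatively skewed).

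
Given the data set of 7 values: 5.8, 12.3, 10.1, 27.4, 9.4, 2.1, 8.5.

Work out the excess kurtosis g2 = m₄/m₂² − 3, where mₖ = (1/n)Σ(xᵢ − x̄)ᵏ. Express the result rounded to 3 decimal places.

0.863

x̄ = 10.8000
Σ(xᵢ − x̄)² = 386.2400 ⇒ m₂ = 55.17714
Σ(xᵢ − x̄)⁴ = 82324.4180 ⇒ m₄ = 11760.63114
m₂² = 3044.51709
g2 = m₄/m₂² − 3 = 3.86289 − 3 ≈ 0.863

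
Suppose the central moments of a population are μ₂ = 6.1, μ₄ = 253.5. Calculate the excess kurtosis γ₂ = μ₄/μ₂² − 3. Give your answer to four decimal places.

3.8127

μ₂² = 6.1² = 37.21000
μ₄/μ₂² = 253.5 / 37.21000 = 6.81268
γ₂ = 6.81268 − 3 ≈ 3.8127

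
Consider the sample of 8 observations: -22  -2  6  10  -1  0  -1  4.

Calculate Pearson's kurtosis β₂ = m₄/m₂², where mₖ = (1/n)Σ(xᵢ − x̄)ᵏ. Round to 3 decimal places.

x̄ = -0.7500
Σ(xᵢ − x̄)² = 637.5000 ⇒ m₂ = 79.68750
Σ(xᵢ − x̄)⁴ = 219851.1563 ⇒ m₄ = 27481.39453
m₂² = 6350.09766
β₂ = m₄/m₂² = 27481.39453 / 6350.09766 ≈ 4.328

4.328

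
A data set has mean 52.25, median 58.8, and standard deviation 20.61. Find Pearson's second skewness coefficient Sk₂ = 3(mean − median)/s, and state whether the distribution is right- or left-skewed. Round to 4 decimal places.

Sk₂ = 3(52.25 − 58.8) / 20.61 = 3 × -6.5500 / 20.61
    = -19.6500 / 20.61 ≈ -0.9534
Sk₂ < 0 ⇒ mean < median ⇒ left-skewed (negative skew).

-0.9534, left-skewed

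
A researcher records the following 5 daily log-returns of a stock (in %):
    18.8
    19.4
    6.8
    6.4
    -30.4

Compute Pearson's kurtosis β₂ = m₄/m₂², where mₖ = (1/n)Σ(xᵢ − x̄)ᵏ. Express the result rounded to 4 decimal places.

x̄ = 4.2000
Σ(xᵢ − x̄)² = 1652.9600 ⇒ m₂ = 330.59200
Σ(xᵢ − x̄)⁴ = 1532077.8560 ⇒ m₄ = 306415.57120
m₂² = 109291.07046
β₂ = m₄/m₂² = 306415.57120 / 109291.07046 ≈ 2.8037

2.8037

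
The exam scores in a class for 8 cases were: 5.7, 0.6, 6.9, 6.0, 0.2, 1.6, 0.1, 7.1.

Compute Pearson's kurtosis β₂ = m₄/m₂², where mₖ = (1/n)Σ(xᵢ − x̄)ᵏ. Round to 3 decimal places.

1.140

x̄ = 3.5250
Σ(xᵢ − x̄)² = 70.0750 ⇒ m₂ = 8.75938
Σ(xᵢ − x̄)⁴ = 699.7576 ⇒ m₄ = 87.46970
m₂² = 76.72665
β₂ = m₄/m₂² = 87.46970 / 76.72665 ≈ 1.140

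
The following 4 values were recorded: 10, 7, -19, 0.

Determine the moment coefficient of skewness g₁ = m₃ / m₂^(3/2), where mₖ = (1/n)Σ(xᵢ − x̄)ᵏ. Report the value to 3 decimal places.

-0.828

x̄ = (10 + 7 - 19 + 0) / 4 = -0.5000
deviations (xᵢ − x̄): 10.5000, 7.5000, -18.5000, 0.5000
Σ(xᵢ − x̄)² = 509.0000 ⇒ m₂ = 509.0000/4 = 127.25000
Σ(xᵢ − x̄)³ = -4752.0000 ⇒ m₃ = -4752.0000/4 = -1188.00000
m₂^(3/2) = 127.25000^(1.5) = 1435.44543
g₁ = m₃ / m₂^(3/2) = -1188.00000 / 1435.44543 ≈ -0.828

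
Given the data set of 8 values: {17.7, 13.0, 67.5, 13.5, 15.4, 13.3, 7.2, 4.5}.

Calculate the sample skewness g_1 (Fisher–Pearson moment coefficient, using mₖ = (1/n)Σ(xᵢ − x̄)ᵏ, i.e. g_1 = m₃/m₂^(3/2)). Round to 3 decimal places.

x̄ = (17.7 + 13.0 + 67.5 + 13.5 + 15.4 + 13.3 + 7.2 + 4.5) / 8 = 19.0125
deviations (xᵢ − x̄): -1.3125, -6.0125, 48.4875, -5.5125, -3.6125, -5.7125, -11.8125, -14.5125
Σ(xᵢ − x̄)² = 2815.1287 ⇒ m₂ = 2815.1287/8 = 351.89109
Σ(xᵢ − x̄)³ = 108670.4797 ⇒ m₃ = 108670.4797/8 = 13583.80996
m₂^(3/2) = 351.89109^(1.5) = 6601.04073
g_1 = m₃ / m₂^(3/2) = 13583.80996 / 6601.04073 ≈ 2.058

2.058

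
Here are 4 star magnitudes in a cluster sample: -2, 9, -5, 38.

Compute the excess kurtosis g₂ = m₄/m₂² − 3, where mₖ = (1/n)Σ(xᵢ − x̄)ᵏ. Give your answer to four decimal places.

-0.9394

x̄ = 10.0000
Σ(xᵢ − x̄)² = 1154.0000 ⇒ m₂ = 288.50000
Σ(xᵢ − x̄)⁴ = 686018.0000 ⇒ m₄ = 171504.50000
m₂² = 83232.25000
g₂ = m₄/m₂² − 3 = 2.06055 − 3 ≈ -0.9394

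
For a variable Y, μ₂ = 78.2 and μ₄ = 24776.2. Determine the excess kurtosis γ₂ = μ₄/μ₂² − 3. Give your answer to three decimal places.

1.052

μ₂² = 78.2² = 6115.24000
μ₄/μ₂² = 24776.2 / 6115.24000 = 4.05155
γ₂ = 4.05155 − 3 ≈ 1.052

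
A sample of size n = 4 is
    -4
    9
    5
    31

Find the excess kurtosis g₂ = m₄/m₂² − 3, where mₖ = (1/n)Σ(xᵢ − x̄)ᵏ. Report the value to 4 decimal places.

x̄ = 10.2500
Σ(xᵢ − x̄)² = 662.7500 ⇒ m₂ = 165.68750
Σ(xᵢ − x̄)⁴ = 227380.5781 ⇒ m₄ = 56845.14453
m₂² = 27452.34766
g₂ = m₄/m₂² − 3 = 2.07068 − 3 ≈ -0.9293

-0.9293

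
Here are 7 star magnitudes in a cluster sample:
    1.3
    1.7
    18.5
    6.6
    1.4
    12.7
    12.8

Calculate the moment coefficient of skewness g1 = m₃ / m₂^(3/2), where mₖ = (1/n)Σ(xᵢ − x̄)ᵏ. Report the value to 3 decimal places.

0.359

x̄ = (1.3 + 1.7 + 18.5 + 6.6 + 1.4 + 12.7 + 12.8) / 7 = 7.8571
deviations (xᵢ − x̄): -6.5571, -6.1571, 10.6429, -1.2571, -6.4571, 4.8429, 4.9429
Σ(xᵢ − x̄)² = 285.3371 ⇒ m₂ = 285.3371/7 = 40.76245
Σ(xᵢ − x̄)³ = 653.2978 ⇒ m₃ = 653.2978/7 = 93.32825
m₂^(3/2) = 40.76245^(1.5) = 260.24980
g1 = m₃ / m₂^(3/2) = 93.32825 / 260.24980 ≈ 0.359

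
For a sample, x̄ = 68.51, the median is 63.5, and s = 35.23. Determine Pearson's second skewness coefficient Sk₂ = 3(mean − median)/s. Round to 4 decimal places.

Sk₂ = 3(68.51 − 63.5) / 35.23 = 3 × 5.0100 / 35.23
    = 15.0300 / 35.23 ≈ 0.4266

0.4266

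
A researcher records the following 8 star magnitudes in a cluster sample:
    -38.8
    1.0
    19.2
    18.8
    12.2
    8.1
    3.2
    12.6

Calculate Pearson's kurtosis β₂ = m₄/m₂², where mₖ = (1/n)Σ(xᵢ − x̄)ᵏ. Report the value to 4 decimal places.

4.8395

x̄ = 4.5375
Σ(xᵢ − x̄)² = 2447.2587 ⇒ m₂ = 305.90734
Σ(xᵢ − x̄)⁴ = 3622998.9328 ⇒ m₄ = 452874.86661
m₂² = 93579.30296
β₂ = m₄/m₂² = 452874.86661 / 93579.30296 ≈ 4.8395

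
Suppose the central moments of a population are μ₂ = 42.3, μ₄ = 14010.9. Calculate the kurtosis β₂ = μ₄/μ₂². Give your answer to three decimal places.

μ₂² = 42.3² = 1789.29000
μ₄/μ₂² = 14010.9 / 1789.29000 = 7.83042
β₂ ≈ 7.830

7.830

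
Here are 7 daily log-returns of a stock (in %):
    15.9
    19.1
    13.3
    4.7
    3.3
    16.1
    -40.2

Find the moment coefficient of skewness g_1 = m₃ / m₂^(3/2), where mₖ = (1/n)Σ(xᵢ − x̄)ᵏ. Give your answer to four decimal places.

x̄ = (15.9 + 19.1 + 13.3 + 4.7 + 3.3 + 16.1 - 40.2) / 7 = 4.6000
deviations (xᵢ − x̄): 11.3000, 14.5000, 8.7000, 0.1000, -1.3000, 11.5000, -44.8000
Σ(xᵢ − x̄)² = 2554.6200 ⇒ m₂ = 2554.6200/7 = 364.94571
Σ(xᵢ − x̄)³ = -83246.6880 ⇒ m₃ = -83246.6880/7 = -11892.38400
m₂^(3/2) = 364.94571^(1.5) = 6971.75958
g_1 = m₃ / m₂^(3/2) = -11892.38400 / 6971.75958 ≈ -1.7058

-1.7058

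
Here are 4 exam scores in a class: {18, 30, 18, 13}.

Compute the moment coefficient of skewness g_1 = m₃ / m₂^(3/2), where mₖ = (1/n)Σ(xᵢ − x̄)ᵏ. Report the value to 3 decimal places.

0.773

x̄ = (18 + 30 + 18 + 13) / 4 = 19.7500
deviations (xᵢ − x̄): -1.7500, 10.2500, -1.7500, -6.7500
Σ(xᵢ − x̄)² = 156.7500 ⇒ m₂ = 156.7500/4 = 39.18750
Σ(xᵢ − x̄)³ = 758.6250 ⇒ m₃ = 758.6250/4 = 189.65625
m₂^(3/2) = 39.18750^(1.5) = 245.31344
g_1 = m₃ / m₂^(3/2) = 189.65625 / 245.31344 ≈ 0.773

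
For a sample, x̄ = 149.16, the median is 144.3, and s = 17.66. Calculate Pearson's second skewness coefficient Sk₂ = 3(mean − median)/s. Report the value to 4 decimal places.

Sk₂ = 3(149.16 − 144.3) / 17.66 = 3 × 4.8600 / 17.66
    = 14.5800 / 17.66 ≈ 0.8256

0.8256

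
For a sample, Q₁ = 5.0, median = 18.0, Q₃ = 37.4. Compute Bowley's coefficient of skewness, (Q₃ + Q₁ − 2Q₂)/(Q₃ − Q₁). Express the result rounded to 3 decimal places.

numerator: Q₃ + Q₁ − 2Q₂ = 37.4 + 5.0 − 2×18.0 = 6.4000
denominator: Q₃ − Q₁ = 37.4 − 5.0 = 32.4000
Bowley skewness = 6.4000 / 32.4000 ≈ 0.198

0.198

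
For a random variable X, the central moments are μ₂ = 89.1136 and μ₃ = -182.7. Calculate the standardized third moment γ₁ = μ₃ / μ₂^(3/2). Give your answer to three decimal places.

-0.217

σ = √μ₂ = √89.1136 = 9.44000
σ³ = μ₂^(3/2) = 841.23238
γ₁ = μ₃/σ³ = -182.7 / 841.23238 ≈ -0.217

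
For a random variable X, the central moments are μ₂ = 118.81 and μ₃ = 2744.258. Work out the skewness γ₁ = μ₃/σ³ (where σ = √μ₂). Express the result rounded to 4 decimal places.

2.1191

σ = √μ₂ = √118.81 = 10.90000
σ³ = μ₂^(3/2) = 1295.02900
γ₁ = μ₃/σ³ = 2744.258 / 1295.02900 ≈ 2.1191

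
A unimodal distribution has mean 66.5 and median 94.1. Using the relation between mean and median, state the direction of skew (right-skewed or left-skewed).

mean − median = 66.5 − 94.1 = -27.6
mean < median ⇒ the longer tail is on the left ⇒ left-skewed (negatively skewed).

left-skewed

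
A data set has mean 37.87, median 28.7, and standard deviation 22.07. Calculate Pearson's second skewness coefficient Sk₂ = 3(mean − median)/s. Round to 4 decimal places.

Sk₂ = 3(37.87 − 28.7) / 22.07 = 3 × 9.1700 / 22.07
    = 27.5100 / 22.07 ≈ 1.2465

1.2465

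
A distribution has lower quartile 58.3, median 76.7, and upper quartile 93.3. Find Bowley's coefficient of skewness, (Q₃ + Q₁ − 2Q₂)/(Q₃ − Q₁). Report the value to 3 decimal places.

numerator: Q₃ + Q₁ − 2Q₂ = 93.3 + 58.3 − 2×76.7 = -1.8000
denominator: Q₃ − Q₁ = 93.3 − 58.3 = 35.0000
Bowley skewness = -1.8000 / 35.0000 ≈ -0.051

-0.051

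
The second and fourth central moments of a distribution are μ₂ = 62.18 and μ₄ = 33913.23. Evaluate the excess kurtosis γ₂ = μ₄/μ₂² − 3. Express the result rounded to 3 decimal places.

5.771

μ₂² = 62.18² = 3866.35240
μ₄/μ₂² = 33913.23 / 3866.35240 = 8.77138
γ₂ = 8.77138 − 3 ≈ 5.771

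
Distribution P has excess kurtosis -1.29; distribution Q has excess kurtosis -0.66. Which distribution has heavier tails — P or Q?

Higher excess kurtosis ⇒ heavier tails relative to the normal distribution.
-1.29 vs -0.66: the larger is -0.66, so Q has heavier tails.

Q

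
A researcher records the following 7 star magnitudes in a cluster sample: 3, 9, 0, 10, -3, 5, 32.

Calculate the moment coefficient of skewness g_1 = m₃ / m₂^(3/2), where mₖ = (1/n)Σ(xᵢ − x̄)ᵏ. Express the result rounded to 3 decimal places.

x̄ = (3 + 9 + 0 + 10 - 3 + 5 + 32) / 7 = 8.0000
deviations (xᵢ − x̄): -5.0000, 1.0000, -8.0000, 2.0000, -11.0000, -3.0000, 24.0000
Σ(xᵢ − x̄)² = 800.0000 ⇒ m₂ = 800.0000/7 = 114.28571
Σ(xᵢ − x̄)³ = 11838.0000 ⇒ m₃ = 11838.0000/7 = 1691.14286
m₂^(3/2) = 114.28571^(1.5) = 1221.76568
g_1 = m₃ / m₂^(3/2) = 1691.14286 / 1221.76568 ≈ 1.384

1.384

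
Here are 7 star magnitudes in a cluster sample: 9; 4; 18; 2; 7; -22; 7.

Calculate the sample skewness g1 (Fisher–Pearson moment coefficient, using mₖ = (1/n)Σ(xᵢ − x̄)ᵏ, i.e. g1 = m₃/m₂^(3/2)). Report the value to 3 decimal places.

-1.283

x̄ = (9 + 4 + 18 + 2 + 7 - 22 + 7) / 7 = 3.5714
deviations (xᵢ − x̄): 5.4286, 0.4286, 14.4286, -1.5714, 3.4286, -25.5714, 3.4286
Σ(xᵢ − x̄)² = 917.7143 ⇒ m₂ = 917.7143/7 = 131.10204
Σ(xᵢ − x̄)³ = -13480.5306 ⇒ m₃ = -13480.5306/7 = -1925.79009
m₂^(3/2) = 131.10204^(1.5) = 1501.11574
g1 = m₃ / m₂^(3/2) = -1925.79009 / 1501.11574 ≈ -1.283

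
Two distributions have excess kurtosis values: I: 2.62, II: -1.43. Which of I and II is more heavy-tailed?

Higher excess kurtosis ⇒ heavier tails relative to the normal distribution.
2.62 vs -1.43: the larger is 2.62, so I has heavier tails. (I is leptokurtic — heavier-than-normal tails; the other is platykurtic.)

I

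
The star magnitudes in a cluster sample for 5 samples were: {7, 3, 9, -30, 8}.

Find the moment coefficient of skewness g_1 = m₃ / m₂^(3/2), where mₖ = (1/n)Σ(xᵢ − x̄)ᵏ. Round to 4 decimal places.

-1.4322

x̄ = (7 + 3 + 9 - 30 + 8) / 5 = -0.6000
deviations (xᵢ − x̄): 7.6000, 3.6000, 9.6000, -29.4000, 8.6000
Σ(xᵢ − x̄)² = 1101.2000 ⇒ m₂ = 1101.2000/5 = 220.24000
Σ(xᵢ − x̄)³ = -23405.7600 ⇒ m₃ = -23405.7600/5 = -4681.15200
m₂^(3/2) = 220.24000^(1.5) = 3268.46845
g_1 = m₃ / m₂^(3/2) = -4681.15200 / 3268.46845 ≈ -1.4322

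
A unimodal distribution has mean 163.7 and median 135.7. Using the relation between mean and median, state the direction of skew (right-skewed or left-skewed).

mean − median = 163.7 − 135.7 = 28.0
mean > median ⇒ the longer tail is on the right ⇒ right-skewed (positively skewed).

right-skewed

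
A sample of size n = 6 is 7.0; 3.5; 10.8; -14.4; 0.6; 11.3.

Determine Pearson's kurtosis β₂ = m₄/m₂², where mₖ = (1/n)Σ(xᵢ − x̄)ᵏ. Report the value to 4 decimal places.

x̄ = 3.1333
Σ(xᵢ − x̄)² = 454.3933 ⇒ m₂ = 75.73222
Σ(xᵢ − x̄)⁴ = 102673.4078 ⇒ m₄ = 17112.23464
m₂² = 5735.36948
β₂ = m₄/m₂² = 17112.23464 / 5735.36948 ≈ 2.9836

2.9836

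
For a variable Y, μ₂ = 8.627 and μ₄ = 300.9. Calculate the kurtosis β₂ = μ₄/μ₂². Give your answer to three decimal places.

μ₂² = 8.627² = 74.42513
μ₄/μ₂² = 300.9 / 74.42513 = 4.04299
β₂ ≈ 4.043

4.043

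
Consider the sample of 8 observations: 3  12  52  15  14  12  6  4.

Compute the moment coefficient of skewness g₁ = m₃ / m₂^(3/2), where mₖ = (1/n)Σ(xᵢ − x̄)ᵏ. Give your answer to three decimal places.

1.885

x̄ = (3 + 12 + 52 + 15 + 14 + 12 + 6 + 4) / 8 = 14.7500
deviations (xᵢ − x̄): -11.7500, -2.7500, 37.2500, 0.2500, -0.7500, -2.7500, -8.7500, -10.7500
Σ(xᵢ − x̄)² = 1733.5000 ⇒ m₂ = 1733.5000/8 = 216.68750
Σ(xᵢ − x̄)³ = 48110.2500 ⇒ m₃ = 48110.2500/8 = 6013.78125
m₂^(3/2) = 216.68750^(1.5) = 3189.70698
g₁ = m₃ / m₂^(3/2) = 6013.78125 / 3189.70698 ≈ 1.885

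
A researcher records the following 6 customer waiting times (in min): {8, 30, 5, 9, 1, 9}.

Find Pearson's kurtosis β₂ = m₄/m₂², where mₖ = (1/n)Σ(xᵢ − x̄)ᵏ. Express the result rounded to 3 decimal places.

x̄ = 10.3333
Σ(xᵢ − x̄)² = 511.3333 ⇒ m₂ = 85.22222
Σ(xᵢ − x̄)⁴ = 158030.4444 ⇒ m₄ = 26338.40741
m₂² = 7262.82716
β₂ = m₄/m₂² = 26338.40741 / 7262.82716 ≈ 3.626

3.626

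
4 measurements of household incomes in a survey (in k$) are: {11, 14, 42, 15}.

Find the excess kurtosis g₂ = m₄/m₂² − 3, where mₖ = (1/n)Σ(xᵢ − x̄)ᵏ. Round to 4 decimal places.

-0.7009

x̄ = 20.5000
Σ(xᵢ − x̄)² = 625.0000 ⇒ m₂ = 156.25000
Σ(xᵢ − x̄)⁴ = 224520.2500 ⇒ m₄ = 56130.06250
m₂² = 24414.06250
g₂ = m₄/m₂² − 3 = 2.29909 − 3 ≈ -0.7009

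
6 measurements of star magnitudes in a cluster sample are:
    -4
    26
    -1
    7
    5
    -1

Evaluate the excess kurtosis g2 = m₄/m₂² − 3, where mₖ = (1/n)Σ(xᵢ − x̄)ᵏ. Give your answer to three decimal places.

0.249

x̄ = 5.3333
Σ(xᵢ − x̄)² = 597.3333 ⇒ m₂ = 99.55556
Σ(xᵢ − x̄)⁴ = 193237.7778 ⇒ m₄ = 32206.29630
m₂² = 9911.30864
g2 = m₄/m₂² − 3 = 3.24945 − 3 ≈ 0.249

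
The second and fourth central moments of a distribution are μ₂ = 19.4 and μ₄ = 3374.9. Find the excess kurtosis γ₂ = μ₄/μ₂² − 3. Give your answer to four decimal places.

μ₂² = 19.4² = 376.36000
μ₄/μ₂² = 3374.9 / 376.36000 = 8.96721
γ₂ = 8.96721 − 3 ≈ 5.9672

5.9672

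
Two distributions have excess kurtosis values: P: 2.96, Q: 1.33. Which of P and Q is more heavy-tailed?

Higher excess kurtosis ⇒ heavier tails relative to the normal distribution.
2.96 vs 1.33: the larger is 2.96, so P has heavier tails.

P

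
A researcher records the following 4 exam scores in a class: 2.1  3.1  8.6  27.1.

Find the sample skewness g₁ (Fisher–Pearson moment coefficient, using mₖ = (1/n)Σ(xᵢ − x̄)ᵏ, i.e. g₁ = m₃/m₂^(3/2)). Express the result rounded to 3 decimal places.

x̄ = (2.1 + 3.1 + 8.6 + 27.1) / 4 = 10.2250
deviations (xᵢ − x̄): -8.1250, -7.1250, -1.6250, 16.8750
Σ(xᵢ − x̄)² = 404.1875 ⇒ m₂ = 404.1875/4 = 101.04688
Σ(xᵢ − x̄)³ = 3903.0469 ⇒ m₃ = 3903.0469/4 = 975.76172
m₂^(3/2) = 101.04688^(1.5) = 1015.74415
g₁ = m₃ / m₂^(3/2) = 975.76172 / 1015.74415 ≈ 0.961

0.961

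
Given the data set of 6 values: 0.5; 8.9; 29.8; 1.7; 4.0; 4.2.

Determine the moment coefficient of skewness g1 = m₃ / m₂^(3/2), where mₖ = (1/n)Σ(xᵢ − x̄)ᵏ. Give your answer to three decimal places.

1.531

x̄ = (0.5 + 8.9 + 29.8 + 1.7 + 4.0 + 4.2) / 6 = 8.1833
deviations (xᵢ − x̄): -7.6833, 0.7167, 21.6167, -6.4833, -4.1833, -3.9833
Σ(xᵢ − x̄)² = 602.2283 ⇒ m₂ = 602.2283/6 = 100.37139
Σ(xᵢ − x̄)³ = 9238.9044 ⇒ m₃ = 9238.9044/6 = 1539.81741
m₂^(3/2) = 100.37139^(1.5) = 1005.57600
g1 = m₃ / m₂^(3/2) = 1539.81741 / 1005.57600 ≈ 1.531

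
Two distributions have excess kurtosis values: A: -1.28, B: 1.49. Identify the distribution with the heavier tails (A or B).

Higher excess kurtosis ⇒ heavier tails relative to the normal distribution.
-1.28 vs 1.49: the larger is 1.49, so B has heavier tails. (B is leptokurtic — heavier-than-normal tails; the other is platykurtic.)

B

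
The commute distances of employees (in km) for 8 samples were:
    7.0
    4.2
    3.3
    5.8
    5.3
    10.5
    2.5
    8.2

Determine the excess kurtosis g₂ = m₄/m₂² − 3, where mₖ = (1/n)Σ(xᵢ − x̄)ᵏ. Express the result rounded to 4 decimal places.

-0.7693

x̄ = 5.8500
Σ(xᵢ − x̄)² = 49.2200 ⇒ m₂ = 6.15250
Σ(xᵢ − x̄)⁴ = 675.5101 ⇒ m₄ = 84.43876
m₂² = 37.85326
g₂ = m₄/m₂² − 3 = 2.23069 − 3 ≈ -0.7693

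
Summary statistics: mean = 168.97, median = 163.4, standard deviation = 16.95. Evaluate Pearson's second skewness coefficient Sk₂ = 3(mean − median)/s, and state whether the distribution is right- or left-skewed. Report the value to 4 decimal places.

0.9858, right-skewed

Sk₂ = 3(168.97 − 163.4) / 16.95 = 3 × 5.5700 / 16.95
    = 16.7100 / 16.95 ≈ 0.9858
Sk₂ > 0 ⇒ mean > median ⇒ right-skewed (positive skew).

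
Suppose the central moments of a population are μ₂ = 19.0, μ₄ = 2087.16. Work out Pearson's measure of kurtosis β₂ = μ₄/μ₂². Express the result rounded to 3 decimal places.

μ₂² = 19.0² = 361.00000
μ₄/μ₂² = 2087.16 / 361.00000 = 5.78161
β₂ ≈ 5.782

5.782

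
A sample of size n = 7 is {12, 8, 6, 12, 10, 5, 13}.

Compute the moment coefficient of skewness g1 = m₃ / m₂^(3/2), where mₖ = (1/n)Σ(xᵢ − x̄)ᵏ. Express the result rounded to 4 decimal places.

-0.2886

x̄ = (12 + 8 + 6 + 12 + 10 + 5 + 13) / 7 = 9.4286
deviations (xᵢ − x̄): 2.5714, -1.4286, -3.4286, 2.5714, 0.5714, -4.4286, 3.5714
Σ(xᵢ − x̄)² = 59.7143 ⇒ m₂ = 59.7143/7 = 8.53061
Σ(xᵢ − x̄)³ = -50.3265 ⇒ m₃ = -50.3265/7 = -7.18950
m₂^(3/2) = 8.53061^(1.5) = 24.91554
g1 = m₃ / m₂^(3/2) = -7.18950 / 24.91554 ≈ -0.2886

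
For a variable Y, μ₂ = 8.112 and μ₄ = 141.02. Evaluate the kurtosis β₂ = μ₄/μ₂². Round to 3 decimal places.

μ₂² = 8.112² = 65.80454
μ₄/μ₂² = 141.02 / 65.80454 = 2.14301
β₂ ≈ 2.143

2.143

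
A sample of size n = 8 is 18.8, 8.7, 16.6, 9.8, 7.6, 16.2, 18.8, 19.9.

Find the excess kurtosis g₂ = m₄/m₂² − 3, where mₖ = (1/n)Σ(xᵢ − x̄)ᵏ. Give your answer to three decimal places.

-1.589

x̄ = 14.5500
Σ(xᵢ − x̄)² = 176.7600 ⇒ m₂ = 22.09500
Σ(xᵢ − x̄)⁴ = 5510.2058 ⇒ m₄ = 688.77572
m₂² = 488.18903
g₂ = m₄/m₂² − 3 = 1.41088 − 3 ≈ -1.589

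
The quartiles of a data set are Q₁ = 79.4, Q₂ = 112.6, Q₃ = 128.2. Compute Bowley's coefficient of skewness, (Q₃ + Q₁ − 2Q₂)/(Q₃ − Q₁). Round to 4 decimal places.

numerator: Q₃ + Q₁ − 2Q₂ = 128.2 + 79.4 − 2×112.6 = -17.6000
denominator: Q₃ − Q₁ = 128.2 − 79.4 = 48.8000
Bowley skewness = -17.6000 / 48.8000 ≈ -0.3607

-0.3607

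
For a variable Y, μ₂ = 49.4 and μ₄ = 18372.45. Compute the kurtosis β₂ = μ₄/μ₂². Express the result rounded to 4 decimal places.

μ₂² = 49.4² = 2440.36000
μ₄/μ₂² = 18372.45 / 2440.36000 = 7.52858
β₂ ≈ 7.5286

7.5286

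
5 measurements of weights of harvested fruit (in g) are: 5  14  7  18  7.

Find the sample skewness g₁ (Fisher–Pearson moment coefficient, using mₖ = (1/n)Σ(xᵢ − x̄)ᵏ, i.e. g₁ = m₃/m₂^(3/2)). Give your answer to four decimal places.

0.5312

x̄ = (5 + 14 + 7 + 18 + 7) / 5 = 10.2000
deviations (xᵢ − x̄): -5.2000, 3.8000, -3.2000, 7.8000, -3.2000
Σ(xᵢ − x̄)² = 122.8000 ⇒ m₂ = 122.8000/5 = 24.56000
Σ(xᵢ − x̄)³ = 323.2800 ⇒ m₃ = 323.2800/5 = 64.65600
m₂^(3/2) = 24.56000^(1.5) = 121.71456
g₁ = m₃ / m₂^(3/2) = 64.65600 / 121.71456 ≈ 0.5312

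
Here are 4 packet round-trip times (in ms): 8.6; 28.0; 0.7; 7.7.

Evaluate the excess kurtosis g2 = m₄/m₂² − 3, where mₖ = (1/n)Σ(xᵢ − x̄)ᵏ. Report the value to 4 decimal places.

-0.8429

x̄ = 11.2500
Σ(xᵢ − x̄)² = 411.4900 ⇒ m₂ = 102.87250
Σ(xᵢ − x̄)⁴ = 91311.7014 ⇒ m₄ = 22827.92536
m₂² = 10582.75126
g2 = m₄/m₂² − 3 = 2.15709 − 3 ≈ -0.8429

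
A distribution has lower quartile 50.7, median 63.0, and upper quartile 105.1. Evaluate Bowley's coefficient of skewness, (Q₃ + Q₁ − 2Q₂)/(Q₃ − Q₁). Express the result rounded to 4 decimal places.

numerator: Q₃ + Q₁ − 2Q₂ = 105.1 + 50.7 − 2×63.0 = 29.8000
denominator: Q₃ − Q₁ = 105.1 − 50.7 = 54.4000
Bowley skewness = 29.8000 / 54.4000 ≈ 0.5478

0.5478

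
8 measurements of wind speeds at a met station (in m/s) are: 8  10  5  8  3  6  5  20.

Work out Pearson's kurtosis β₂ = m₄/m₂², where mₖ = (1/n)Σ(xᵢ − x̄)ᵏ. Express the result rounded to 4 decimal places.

x̄ = 8.1250
Σ(xᵢ − x̄)² = 194.8750 ⇒ m₂ = 24.35938
Σ(xᵢ − x̄)⁴ = 20798.7754 ⇒ m₄ = 2599.84692
m₂² = 593.37915
β₂ = m₄/m₂² = 2599.84692 / 593.37915 ≈ 4.3814

4.3814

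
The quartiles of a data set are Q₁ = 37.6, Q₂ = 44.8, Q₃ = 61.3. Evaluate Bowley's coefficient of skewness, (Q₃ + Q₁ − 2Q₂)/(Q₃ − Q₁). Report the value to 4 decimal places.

0.3924

numerator: Q₃ + Q₁ − 2Q₂ = 61.3 + 37.6 − 2×44.8 = 9.3000
denominator: Q₃ − Q₁ = 61.3 − 37.6 = 23.7000
Bowley skewness = 9.3000 / 23.7000 ≈ 0.3924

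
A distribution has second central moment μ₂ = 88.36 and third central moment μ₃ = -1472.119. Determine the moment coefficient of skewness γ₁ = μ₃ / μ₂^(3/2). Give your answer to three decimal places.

σ = √μ₂ = √88.36 = 9.40000
σ³ = μ₂^(3/2) = 830.58400
γ₁ = μ₃/σ³ = -1472.119 / 830.58400 ≈ -1.772

-1.772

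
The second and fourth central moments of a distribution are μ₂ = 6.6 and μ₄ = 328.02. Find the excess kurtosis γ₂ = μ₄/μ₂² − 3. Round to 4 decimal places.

4.5303

μ₂² = 6.6² = 43.56000
μ₄/μ₂² = 328.02 / 43.56000 = 7.53030
γ₂ = 7.53030 − 3 ≈ 4.5303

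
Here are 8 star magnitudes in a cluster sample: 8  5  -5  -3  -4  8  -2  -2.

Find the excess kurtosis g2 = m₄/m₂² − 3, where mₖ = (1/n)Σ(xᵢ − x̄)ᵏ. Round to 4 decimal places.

-1.5172

x̄ = 0.6250
Σ(xᵢ − x̄)² = 207.8750 ⇒ m₂ = 25.98438
Σ(xᵢ − x̄)⁴ = 8009.3691 ⇒ m₄ = 1001.17114
m₂² = 675.18774
g2 = m₄/m₂² − 3 = 1.48280 − 3 ≈ -1.5172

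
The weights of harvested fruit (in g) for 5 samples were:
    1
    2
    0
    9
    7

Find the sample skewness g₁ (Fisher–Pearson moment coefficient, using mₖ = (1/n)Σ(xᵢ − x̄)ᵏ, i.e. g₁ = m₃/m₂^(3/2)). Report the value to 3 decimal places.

0.408

x̄ = (1 + 2 + 0 + 9 + 7) / 5 = 3.8000
deviations (xᵢ − x̄): -2.8000, -1.8000, -3.8000, 5.2000, 3.2000
Σ(xᵢ − x̄)² = 62.8000 ⇒ m₂ = 62.8000/5 = 12.56000
Σ(xᵢ − x̄)³ = 90.7200 ⇒ m₃ = 90.7200/5 = 18.14400
m₂^(3/2) = 12.56000^(1.5) = 44.51275
g₁ = m₃ / m₂^(3/2) = 18.14400 / 44.51275 ≈ 0.408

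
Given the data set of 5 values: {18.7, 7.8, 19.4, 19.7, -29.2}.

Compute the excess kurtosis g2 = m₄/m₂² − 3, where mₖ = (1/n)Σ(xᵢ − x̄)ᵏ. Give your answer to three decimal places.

x̄ = 7.2800
Σ(xᵢ − x̄)² = 1762.6280 ⇒ m₂ = 352.52560
Σ(xᵢ − x̄)⁴ = 1833384.6009 ⇒ m₄ = 366676.92019
m₂² = 124274.29866
g2 = m₄/m₂² − 3 = 2.95055 − 3 ≈ -0.049

-0.049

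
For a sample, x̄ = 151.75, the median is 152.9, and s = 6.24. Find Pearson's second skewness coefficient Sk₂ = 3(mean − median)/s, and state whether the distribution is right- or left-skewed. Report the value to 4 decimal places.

-0.5529, left-skewed

Sk₂ = 3(151.75 − 152.9) / 6.24 = 3 × -1.1500 / 6.24
    = -3.4500 / 6.24 ≈ -0.5529
Sk₂ < 0 ⇒ mean < median ⇒ left-skewed (negative skew).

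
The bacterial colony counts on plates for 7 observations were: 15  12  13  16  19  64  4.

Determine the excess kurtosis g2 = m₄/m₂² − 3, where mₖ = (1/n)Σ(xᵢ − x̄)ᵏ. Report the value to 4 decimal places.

1.6897

x̄ = 20.4286
Σ(xᵢ − x̄)² = 2345.7143 ⇒ m₂ = 335.10204
Σ(xᵢ − x̄)⁴ = 3686380.2099 ⇒ m₄ = 526625.74427
m₂² = 112293.37776
g2 = m₄/m₂² − 3 = 4.68973 − 3 ≈ 1.6897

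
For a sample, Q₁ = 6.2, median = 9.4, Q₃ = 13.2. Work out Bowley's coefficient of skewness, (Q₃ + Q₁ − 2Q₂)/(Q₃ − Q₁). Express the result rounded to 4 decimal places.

0.0857

numerator: Q₃ + Q₁ − 2Q₂ = 13.2 + 6.2 − 2×9.4 = 0.6000
denominator: Q₃ − Q₁ = 13.2 − 6.2 = 7.0000
Bowley skewness = 0.6000 / 7.0000 ≈ 0.0857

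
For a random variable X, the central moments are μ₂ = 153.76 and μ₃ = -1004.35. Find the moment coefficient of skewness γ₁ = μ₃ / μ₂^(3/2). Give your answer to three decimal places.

σ = √μ₂ = √153.76 = 12.40000
σ³ = μ₂^(3/2) = 1906.62400
γ₁ = μ₃/σ³ = -1004.35 / 1906.62400 ≈ -0.527

-0.527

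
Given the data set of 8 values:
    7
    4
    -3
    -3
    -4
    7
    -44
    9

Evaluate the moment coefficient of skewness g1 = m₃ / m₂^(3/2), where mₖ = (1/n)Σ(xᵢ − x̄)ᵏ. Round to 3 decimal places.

-1.872

x̄ = (7 + 4 - 3 - 3 - 4 + 7 - 44 + 9) / 8 = -3.3750
deviations (xᵢ − x̄): 10.3750, 7.3750, 0.3750, 0.3750, -0.6250, 10.3750, -40.6250, 12.3750
Σ(xᵢ − x̄)² = 2073.8750 ⇒ m₂ = 2073.8750/8 = 259.23438
Σ(xᵢ − x̄)³ = -62517.4688 ⇒ m₃ = -62517.4688/8 = -7814.68359
m₂^(3/2) = 259.23438^(1.5) = 4173.86967
g1 = m₃ / m₂^(3/2) = -7814.68359 / 4173.86967 ≈ -1.872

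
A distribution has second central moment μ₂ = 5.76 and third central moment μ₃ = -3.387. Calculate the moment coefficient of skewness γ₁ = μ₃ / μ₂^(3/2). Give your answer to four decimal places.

-0.2450

σ = √μ₂ = √5.76 = 2.40000
σ³ = μ₂^(3/2) = 13.82400
γ₁ = μ₃/σ³ = -3.387 / 13.82400 ≈ -0.2450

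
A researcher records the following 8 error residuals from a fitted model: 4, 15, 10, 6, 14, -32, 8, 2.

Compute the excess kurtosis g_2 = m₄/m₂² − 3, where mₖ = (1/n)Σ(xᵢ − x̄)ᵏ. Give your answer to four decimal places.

2.1655

x̄ = 3.3750
Σ(xᵢ − x̄)² = 1573.8750 ⇒ m₂ = 196.73438
Σ(xᵢ − x̄)⁴ = 1599420.9316 ⇒ m₄ = 199927.61646
m₂² = 38704.41431
g_2 = m₄/m₂² − 3 = 5.16550 − 3 ≈ 2.1655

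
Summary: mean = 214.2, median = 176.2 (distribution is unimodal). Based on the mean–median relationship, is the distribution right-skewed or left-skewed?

mean − median = 214.2 − 176.2 = 38.0
mean > median ⇒ the longer tail is on the right ⇒ right-skewed (positively skewed).

right-skewed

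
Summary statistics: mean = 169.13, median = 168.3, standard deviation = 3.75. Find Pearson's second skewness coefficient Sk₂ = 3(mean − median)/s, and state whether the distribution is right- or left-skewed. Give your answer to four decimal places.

0.6640, right-skewed

Sk₂ = 3(169.13 − 168.3) / 3.75 = 3 × 0.8300 / 3.75
    = 2.4900 / 3.75 ≈ 0.6640
Sk₂ > 0 ⇒ mean > median ⇒ right-skewed (positive skew).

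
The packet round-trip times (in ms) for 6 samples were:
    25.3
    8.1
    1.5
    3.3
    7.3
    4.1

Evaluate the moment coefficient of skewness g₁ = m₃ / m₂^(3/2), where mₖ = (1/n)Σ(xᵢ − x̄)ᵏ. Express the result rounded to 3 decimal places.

1.473

x̄ = (25.3 + 8.1 + 1.5 + 3.3 + 7.3 + 4.1) / 6 = 8.2667
deviations (xᵢ − x̄): 17.0333, -0.1667, -6.7667, -4.9667, -0.9667, -4.1667
Σ(xᵢ − x̄)² = 378.9133 ⇒ m₂ = 378.9133/6 = 63.15222
Σ(xᵢ − x̄)³ = 4436.3636 ⇒ m₃ = 4436.3636/6 = 739.39393
m₂^(3/2) = 63.15222^(1.5) = 501.86043
g₁ = m₃ / m₂^(3/2) = 739.39393 / 501.86043 ≈ 1.473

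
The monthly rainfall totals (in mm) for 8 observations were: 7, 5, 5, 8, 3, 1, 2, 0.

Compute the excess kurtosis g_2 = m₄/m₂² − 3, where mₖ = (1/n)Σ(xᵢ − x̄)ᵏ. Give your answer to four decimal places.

-1.2816

x̄ = 3.8750
Σ(xᵢ − x̄)² = 56.8750 ⇒ m₂ = 7.10938
Σ(xᵢ − x̄)⁴ = 694.8379 ⇒ m₄ = 86.85474
m₂² = 50.54321
g_2 = m₄/m₂² − 3 = 1.71843 − 3 ≈ -1.2816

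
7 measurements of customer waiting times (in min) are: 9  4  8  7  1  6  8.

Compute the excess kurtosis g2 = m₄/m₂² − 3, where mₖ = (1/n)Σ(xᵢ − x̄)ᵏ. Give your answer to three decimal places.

-0.412

x̄ = 6.1429
Σ(xᵢ − x̄)² = 46.8571 ⇒ m₂ = 6.69388
Σ(xᵢ − x̄)⁴ = 811.6035 ⇒ m₄ = 115.94336
m₂² = 44.80800
g2 = m₄/m₂² − 3 = 2.58756 − 3 ≈ -0.412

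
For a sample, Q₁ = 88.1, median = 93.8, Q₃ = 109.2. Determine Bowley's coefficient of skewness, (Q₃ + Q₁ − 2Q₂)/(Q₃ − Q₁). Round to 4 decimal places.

0.4597

numerator: Q₃ + Q₁ − 2Q₂ = 109.2 + 88.1 − 2×93.8 = 9.7000
denominator: Q₃ − Q₁ = 109.2 − 88.1 = 21.1000
Bowley skewness = 9.7000 / 21.1000 ≈ 0.4597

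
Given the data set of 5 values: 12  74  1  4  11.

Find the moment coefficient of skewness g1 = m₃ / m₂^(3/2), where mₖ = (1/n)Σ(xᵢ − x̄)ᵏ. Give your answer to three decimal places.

1.412

x̄ = (12 + 74 + 1 + 4 + 11) / 5 = 20.4000
deviations (xᵢ − x̄): -8.4000, 53.6000, -19.4000, -16.4000, -9.4000
Σ(xᵢ − x̄)² = 3677.2000 ⇒ m₂ = 3677.2000/5 = 735.44000
Σ(xᵢ − x̄)³ = 140855.0400 ⇒ m₃ = 140855.0400/5 = 28171.00800
m₂^(3/2) = 735.44000^(1.5) = 19944.39518
g1 = m₃ / m₂^(3/2) = 28171.00800 / 19944.39518 ≈ 1.412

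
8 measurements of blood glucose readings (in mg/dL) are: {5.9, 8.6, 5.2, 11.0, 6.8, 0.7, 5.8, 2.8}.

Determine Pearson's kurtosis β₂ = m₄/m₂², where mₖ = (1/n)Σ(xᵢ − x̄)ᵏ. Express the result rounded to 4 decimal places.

2.4458

x̄ = 5.8500
Σ(xᵢ − x̄)² = 71.2400 ⇒ m₂ = 8.90500
Σ(xᵢ − x̄)⁴ = 1551.6069 ⇒ m₄ = 193.95087
m₂² = 79.29902
β₂ = m₄/m₂² = 193.95087 / 79.29902 ≈ 2.4458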